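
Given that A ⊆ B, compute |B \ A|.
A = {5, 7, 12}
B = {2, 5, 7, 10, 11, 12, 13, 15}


Set A = {5, 7, 12}, |A| = 3
Set B = {2, 5, 7, 10, 11, 12, 13, 15}, |B| = 8
Since A ⊆ B: B \ A = {2, 10, 11, 13, 15}
|B| - |A| = 8 - 3 = 5

5


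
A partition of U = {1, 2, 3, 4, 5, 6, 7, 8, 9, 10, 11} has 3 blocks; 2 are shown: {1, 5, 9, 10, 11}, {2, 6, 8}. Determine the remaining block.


U = {1, 2, 3, 4, 5, 6, 7, 8, 9, 10, 11}
Shown blocks: {1, 5, 9, 10, 11}, {2, 6, 8}
A partition's blocks are pairwise disjoint and cover U, so the missing block = U \ (union of shown blocks).
Union of shown blocks: {1, 2, 5, 6, 8, 9, 10, 11}
Missing block = U \ (union) = {3, 4, 7}

{3, 4, 7}


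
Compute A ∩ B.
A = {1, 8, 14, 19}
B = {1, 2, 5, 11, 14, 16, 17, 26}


Set A = {1, 8, 14, 19}
Set B = {1, 2, 5, 11, 14, 16, 17, 26}
A ∩ B includes only elements in both sets.
Check each element of A against B:
1 ✓, 8 ✗, 14 ✓, 19 ✗
A ∩ B = {1, 14}

{1, 14}


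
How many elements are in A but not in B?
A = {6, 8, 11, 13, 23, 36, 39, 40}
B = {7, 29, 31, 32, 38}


Set A = {6, 8, 11, 13, 23, 36, 39, 40}
Set B = {7, 29, 31, 32, 38}
A \ B = {6, 8, 11, 13, 23, 36, 39, 40}
|A \ B| = 8

8


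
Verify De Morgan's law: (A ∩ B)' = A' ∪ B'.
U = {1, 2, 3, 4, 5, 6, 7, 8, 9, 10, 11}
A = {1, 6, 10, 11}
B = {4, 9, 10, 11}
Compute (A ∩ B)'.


U = {1, 2, 3, 4, 5, 6, 7, 8, 9, 10, 11}
A = {1, 6, 10, 11}, B = {4, 9, 10, 11}
A ∩ B = {10, 11}
(A ∩ B)' = U \ (A ∩ B) = {1, 2, 3, 4, 5, 6, 7, 8, 9}
Verification via A' ∪ B': A' = {2, 3, 4, 5, 7, 8, 9}, B' = {1, 2, 3, 5, 6, 7, 8}
A' ∪ B' = {1, 2, 3, 4, 5, 6, 7, 8, 9} ✓

{1, 2, 3, 4, 5, 6, 7, 8, 9}


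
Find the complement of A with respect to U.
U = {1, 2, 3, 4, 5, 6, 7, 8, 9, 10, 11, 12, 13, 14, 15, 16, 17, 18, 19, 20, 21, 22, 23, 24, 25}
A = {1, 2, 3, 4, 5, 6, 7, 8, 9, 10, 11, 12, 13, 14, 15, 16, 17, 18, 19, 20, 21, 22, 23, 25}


Universal set U = {1, 2, 3, 4, 5, 6, 7, 8, 9, 10, 11, 12, 13, 14, 15, 16, 17, 18, 19, 20, 21, 22, 23, 24, 25}
Set A = {1, 2, 3, 4, 5, 6, 7, 8, 9, 10, 11, 12, 13, 14, 15, 16, 17, 18, 19, 20, 21, 22, 23, 25}
A' = U \ A = elements in U but not in A
Checking each element of U:
1 (in A, exclude), 2 (in A, exclude), 3 (in A, exclude), 4 (in A, exclude), 5 (in A, exclude), 6 (in A, exclude), 7 (in A, exclude), 8 (in A, exclude), 9 (in A, exclude), 10 (in A, exclude), 11 (in A, exclude), 12 (in A, exclude), 13 (in A, exclude), 14 (in A, exclude), 15 (in A, exclude), 16 (in A, exclude), 17 (in A, exclude), 18 (in A, exclude), 19 (in A, exclude), 20 (in A, exclude), 21 (in A, exclude), 22 (in A, exclude), 23 (in A, exclude), 24 (not in A, include), 25 (in A, exclude)
A' = {24}

{24}


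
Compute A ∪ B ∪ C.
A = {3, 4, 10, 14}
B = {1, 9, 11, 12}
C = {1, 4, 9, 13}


Set A = {3, 4, 10, 14}
Set B = {1, 9, 11, 12}
Set C = {1, 4, 9, 13}
First, A ∪ B = {1, 3, 4, 9, 10, 11, 12, 14}
Then, (A ∪ B) ∪ C = {1, 3, 4, 9, 10, 11, 12, 13, 14}

{1, 3, 4, 9, 10, 11, 12, 13, 14}


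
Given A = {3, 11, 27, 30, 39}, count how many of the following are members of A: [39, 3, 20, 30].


Set A = {3, 11, 27, 30, 39}
Candidates: [39, 3, 20, 30]
Check each candidate:
39 ∈ A, 3 ∈ A, 20 ∉ A, 30 ∈ A
Count of candidates in A: 3

3


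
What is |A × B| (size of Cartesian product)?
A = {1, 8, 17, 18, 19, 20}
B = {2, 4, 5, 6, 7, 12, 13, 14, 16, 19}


Set A = {1, 8, 17, 18, 19, 20} has 6 elements.
Set B = {2, 4, 5, 6, 7, 12, 13, 14, 16, 19} has 10 elements.
|A × B| = |A| × |B| = 6 × 10 = 60

60


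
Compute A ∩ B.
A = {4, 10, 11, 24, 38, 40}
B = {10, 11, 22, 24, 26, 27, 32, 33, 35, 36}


Set A = {4, 10, 11, 24, 38, 40}
Set B = {10, 11, 22, 24, 26, 27, 32, 33, 35, 36}
A ∩ B includes only elements in both sets.
Check each element of A against B:
4 ✗, 10 ✓, 11 ✓, 24 ✓, 38 ✗, 40 ✗
A ∩ B = {10, 11, 24}

{10, 11, 24}


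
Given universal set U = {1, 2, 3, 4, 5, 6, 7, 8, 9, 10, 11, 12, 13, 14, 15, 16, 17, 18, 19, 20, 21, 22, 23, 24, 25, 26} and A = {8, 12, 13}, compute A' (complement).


Universal set U = {1, 2, 3, 4, 5, 6, 7, 8, 9, 10, 11, 12, 13, 14, 15, 16, 17, 18, 19, 20, 21, 22, 23, 24, 25, 26}
Set A = {8, 12, 13}
A' = U \ A = elements in U but not in A
Checking each element of U:
1 (not in A, include), 2 (not in A, include), 3 (not in A, include), 4 (not in A, include), 5 (not in A, include), 6 (not in A, include), 7 (not in A, include), 8 (in A, exclude), 9 (not in A, include), 10 (not in A, include), 11 (not in A, include), 12 (in A, exclude), 13 (in A, exclude), 14 (not in A, include), 15 (not in A, include), 16 (not in A, include), 17 (not in A, include), 18 (not in A, include), 19 (not in A, include), 20 (not in A, include), 21 (not in A, include), 22 (not in A, include), 23 (not in A, include), 24 (not in A, include), 25 (not in A, include), 26 (not in A, include)
A' = {1, 2, 3, 4, 5, 6, 7, 9, 10, 11, 14, 15, 16, 17, 18, 19, 20, 21, 22, 23, 24, 25, 26}

{1, 2, 3, 4, 5, 6, 7, 9, 10, 11, 14, 15, 16, 17, 18, 19, 20, 21, 22, 23, 24, 25, 26}


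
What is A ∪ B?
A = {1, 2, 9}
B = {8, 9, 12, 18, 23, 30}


Set A = {1, 2, 9}
Set B = {8, 9, 12, 18, 23, 30}
A ∪ B includes all elements in either set.
Elements from A: {1, 2, 9}
Elements from B not already included: {8, 12, 18, 23, 30}
A ∪ B = {1, 2, 8, 9, 12, 18, 23, 30}

{1, 2, 8, 9, 12, 18, 23, 30}


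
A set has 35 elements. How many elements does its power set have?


The set has 35 elements.
The power set contains all possible subsets.
|P(A)| = 2^|A| = 2^35 = 34359738368

34359738368


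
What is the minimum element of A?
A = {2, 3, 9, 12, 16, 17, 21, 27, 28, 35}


Set A = {2, 3, 9, 12, 16, 17, 21, 27, 28, 35}
Elements in ascending order: 2, 3, 9, 12, 16, 17, 21, 27, 28, 35
The smallest element is 2.

2


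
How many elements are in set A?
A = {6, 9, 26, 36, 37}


Set A = {6, 9, 26, 36, 37}
Listing elements: 6, 9, 26, 36, 37
Counting: 5 elements
|A| = 5

5


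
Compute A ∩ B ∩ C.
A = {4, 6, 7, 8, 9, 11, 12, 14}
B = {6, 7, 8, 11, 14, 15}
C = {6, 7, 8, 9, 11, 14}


Set A = {4, 6, 7, 8, 9, 11, 12, 14}
Set B = {6, 7, 8, 11, 14, 15}
Set C = {6, 7, 8, 9, 11, 14}
First, A ∩ B = {6, 7, 8, 11, 14}
Then, (A ∩ B) ∩ C = {6, 7, 8, 11, 14}

{6, 7, 8, 11, 14}


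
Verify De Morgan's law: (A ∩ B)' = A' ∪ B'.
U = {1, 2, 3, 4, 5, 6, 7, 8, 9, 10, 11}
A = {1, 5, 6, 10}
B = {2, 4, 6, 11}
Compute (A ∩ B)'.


U = {1, 2, 3, 4, 5, 6, 7, 8, 9, 10, 11}
A = {1, 5, 6, 10}, B = {2, 4, 6, 11}
A ∩ B = {6}
(A ∩ B)' = U \ (A ∩ B) = {1, 2, 3, 4, 5, 7, 8, 9, 10, 11}
Verification via A' ∪ B': A' = {2, 3, 4, 7, 8, 9, 11}, B' = {1, 3, 5, 7, 8, 9, 10}
A' ∪ B' = {1, 2, 3, 4, 5, 7, 8, 9, 10, 11} ✓

{1, 2, 3, 4, 5, 7, 8, 9, 10, 11}


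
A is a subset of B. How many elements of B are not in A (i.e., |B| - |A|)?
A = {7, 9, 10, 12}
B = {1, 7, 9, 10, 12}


Set A = {7, 9, 10, 12}, |A| = 4
Set B = {1, 7, 9, 10, 12}, |B| = 5
Since A ⊆ B: B \ A = {1}
|B| - |A| = 5 - 4 = 1

1


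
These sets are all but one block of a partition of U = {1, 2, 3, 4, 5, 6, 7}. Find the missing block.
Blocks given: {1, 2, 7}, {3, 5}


U = {1, 2, 3, 4, 5, 6, 7}
Shown blocks: {1, 2, 7}, {3, 5}
A partition's blocks are pairwise disjoint and cover U, so the missing block = U \ (union of shown blocks).
Union of shown blocks: {1, 2, 3, 5, 7}
Missing block = U \ (union) = {4, 6}

{4, 6}


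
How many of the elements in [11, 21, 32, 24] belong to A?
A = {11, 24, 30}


Set A = {11, 24, 30}
Candidates: [11, 21, 32, 24]
Check each candidate:
11 ∈ A, 21 ∉ A, 32 ∉ A, 24 ∈ A
Count of candidates in A: 2

2


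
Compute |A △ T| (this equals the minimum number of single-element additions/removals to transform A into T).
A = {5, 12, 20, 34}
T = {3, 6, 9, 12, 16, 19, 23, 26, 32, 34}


Set A = {5, 12, 20, 34}
Set T = {3, 6, 9, 12, 16, 19, 23, 26, 32, 34}
Elements to remove from A (in A, not in T): {5, 20} → 2 removals
Elements to add to A (in T, not in A): {3, 6, 9, 16, 19, 23, 26, 32} → 8 additions
Total edits = 2 + 8 = 10

10


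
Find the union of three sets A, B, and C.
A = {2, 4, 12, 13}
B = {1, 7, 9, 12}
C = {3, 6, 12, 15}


Set A = {2, 4, 12, 13}
Set B = {1, 7, 9, 12}
Set C = {3, 6, 12, 15}
First, A ∪ B = {1, 2, 4, 7, 9, 12, 13}
Then, (A ∪ B) ∪ C = {1, 2, 3, 4, 6, 7, 9, 12, 13, 15}

{1, 2, 3, 4, 6, 7, 9, 12, 13, 15}


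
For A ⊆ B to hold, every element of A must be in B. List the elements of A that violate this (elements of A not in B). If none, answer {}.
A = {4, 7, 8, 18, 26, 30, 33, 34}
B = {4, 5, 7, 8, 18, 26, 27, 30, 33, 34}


Set A = {4, 7, 8, 18, 26, 30, 33, 34}
Set B = {4, 5, 7, 8, 18, 26, 27, 30, 33, 34}
Check each element of A against B:
4 ∈ B, 7 ∈ B, 8 ∈ B, 18 ∈ B, 26 ∈ B, 30 ∈ B, 33 ∈ B, 34 ∈ B
Elements of A not in B: {}

{}


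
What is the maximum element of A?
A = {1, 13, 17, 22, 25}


Set A = {1, 13, 17, 22, 25}
Elements in ascending order: 1, 13, 17, 22, 25
The largest element is 25.

25


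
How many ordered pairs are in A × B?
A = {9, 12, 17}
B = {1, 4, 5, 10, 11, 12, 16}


Set A = {9, 12, 17} has 3 elements.
Set B = {1, 4, 5, 10, 11, 12, 16} has 7 elements.
|A × B| = |A| × |B| = 3 × 7 = 21

21


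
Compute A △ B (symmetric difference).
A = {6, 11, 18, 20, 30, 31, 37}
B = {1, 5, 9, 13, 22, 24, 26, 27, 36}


Set A = {6, 11, 18, 20, 30, 31, 37}
Set B = {1, 5, 9, 13, 22, 24, 26, 27, 36}
A △ B = (A \ B) ∪ (B \ A)
Elements in A but not B: {6, 11, 18, 20, 30, 31, 37}
Elements in B but not A: {1, 5, 9, 13, 22, 24, 26, 27, 36}
A △ B = {1, 5, 6, 9, 11, 13, 18, 20, 22, 24, 26, 27, 30, 31, 36, 37}

{1, 5, 6, 9, 11, 13, 18, 20, 22, 24, 26, 27, 30, 31, 36, 37}


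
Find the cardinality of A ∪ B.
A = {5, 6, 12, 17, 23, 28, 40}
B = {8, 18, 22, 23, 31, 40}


Set A = {5, 6, 12, 17, 23, 28, 40}, |A| = 7
Set B = {8, 18, 22, 23, 31, 40}, |B| = 6
A ∩ B = {23, 40}, |A ∩ B| = 2
|A ∪ B| = |A| + |B| - |A ∩ B| = 7 + 6 - 2 = 11

11


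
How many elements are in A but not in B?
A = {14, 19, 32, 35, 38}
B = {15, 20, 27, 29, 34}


Set A = {14, 19, 32, 35, 38}
Set B = {15, 20, 27, 29, 34}
A \ B = {14, 19, 32, 35, 38}
|A \ B| = 5

5


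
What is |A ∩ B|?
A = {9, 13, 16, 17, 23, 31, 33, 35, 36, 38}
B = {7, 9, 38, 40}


Set A = {9, 13, 16, 17, 23, 31, 33, 35, 36, 38}
Set B = {7, 9, 38, 40}
A ∩ B = {9, 38}
|A ∩ B| = 2

2


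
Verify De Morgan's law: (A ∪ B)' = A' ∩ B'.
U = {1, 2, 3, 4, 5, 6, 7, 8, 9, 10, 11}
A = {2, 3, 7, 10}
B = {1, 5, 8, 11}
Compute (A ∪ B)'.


U = {1, 2, 3, 4, 5, 6, 7, 8, 9, 10, 11}
A = {2, 3, 7, 10}, B = {1, 5, 8, 11}
A ∪ B = {1, 2, 3, 5, 7, 8, 10, 11}
(A ∪ B)' = U \ (A ∪ B) = {4, 6, 9}
Verification via A' ∩ B': A' = {1, 4, 5, 6, 8, 9, 11}, B' = {2, 3, 4, 6, 7, 9, 10}
A' ∩ B' = {4, 6, 9} ✓

{4, 6, 9}


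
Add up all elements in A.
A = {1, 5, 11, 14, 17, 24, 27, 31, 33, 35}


Set A = {1, 5, 11, 14, 17, 24, 27, 31, 33, 35}
Sum = 1 + 5 + 11 + 14 + 17 + 24 + 27 + 31 + 33 + 35 = 198

198


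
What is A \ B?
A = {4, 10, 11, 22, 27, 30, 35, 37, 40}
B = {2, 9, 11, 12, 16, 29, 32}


Set A = {4, 10, 11, 22, 27, 30, 35, 37, 40}
Set B = {2, 9, 11, 12, 16, 29, 32}
A \ B includes elements in A that are not in B.
Check each element of A:
4 (not in B, keep), 10 (not in B, keep), 11 (in B, remove), 22 (not in B, keep), 27 (not in B, keep), 30 (not in B, keep), 35 (not in B, keep), 37 (not in B, keep), 40 (not in B, keep)
A \ B = {4, 10, 22, 27, 30, 35, 37, 40}

{4, 10, 22, 27, 30, 35, 37, 40}


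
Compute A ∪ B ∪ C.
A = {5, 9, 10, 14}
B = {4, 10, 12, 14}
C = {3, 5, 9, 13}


Set A = {5, 9, 10, 14}
Set B = {4, 10, 12, 14}
Set C = {3, 5, 9, 13}
First, A ∪ B = {4, 5, 9, 10, 12, 14}
Then, (A ∪ B) ∪ C = {3, 4, 5, 9, 10, 12, 13, 14}

{3, 4, 5, 9, 10, 12, 13, 14}


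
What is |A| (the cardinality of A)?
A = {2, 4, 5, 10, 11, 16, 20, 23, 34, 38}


Set A = {2, 4, 5, 10, 11, 16, 20, 23, 34, 38}
Listing elements: 2, 4, 5, 10, 11, 16, 20, 23, 34, 38
Counting: 10 elements
|A| = 10

10


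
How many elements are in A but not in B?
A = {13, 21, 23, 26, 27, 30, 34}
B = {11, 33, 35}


Set A = {13, 21, 23, 26, 27, 30, 34}
Set B = {11, 33, 35}
A \ B = {13, 21, 23, 26, 27, 30, 34}
|A \ B| = 7

7


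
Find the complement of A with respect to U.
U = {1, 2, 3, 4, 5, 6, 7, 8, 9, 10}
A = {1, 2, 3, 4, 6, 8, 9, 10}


Universal set U = {1, 2, 3, 4, 5, 6, 7, 8, 9, 10}
Set A = {1, 2, 3, 4, 6, 8, 9, 10}
A' = U \ A = elements in U but not in A
Checking each element of U:
1 (in A, exclude), 2 (in A, exclude), 3 (in A, exclude), 4 (in A, exclude), 5 (not in A, include), 6 (in A, exclude), 7 (not in A, include), 8 (in A, exclude), 9 (in A, exclude), 10 (in A, exclude)
A' = {5, 7}

{5, 7}


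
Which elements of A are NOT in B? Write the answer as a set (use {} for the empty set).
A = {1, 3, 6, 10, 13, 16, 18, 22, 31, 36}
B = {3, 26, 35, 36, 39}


Set A = {1, 3, 6, 10, 13, 16, 18, 22, 31, 36}
Set B = {3, 26, 35, 36, 39}
Check each element of A against B:
1 ∉ B (include), 3 ∈ B, 6 ∉ B (include), 10 ∉ B (include), 13 ∉ B (include), 16 ∉ B (include), 18 ∉ B (include), 22 ∉ B (include), 31 ∉ B (include), 36 ∈ B
Elements of A not in B: {1, 6, 10, 13, 16, 18, 22, 31}

{1, 6, 10, 13, 16, 18, 22, 31}


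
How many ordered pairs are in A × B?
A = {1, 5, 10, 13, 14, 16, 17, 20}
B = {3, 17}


Set A = {1, 5, 10, 13, 14, 16, 17, 20} has 8 elements.
Set B = {3, 17} has 2 elements.
|A × B| = |A| × |B| = 8 × 2 = 16

16


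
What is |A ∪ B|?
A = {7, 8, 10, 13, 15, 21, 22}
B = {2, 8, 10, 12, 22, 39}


Set A = {7, 8, 10, 13, 15, 21, 22}, |A| = 7
Set B = {2, 8, 10, 12, 22, 39}, |B| = 6
A ∩ B = {8, 10, 22}, |A ∩ B| = 3
|A ∪ B| = |A| + |B| - |A ∩ B| = 7 + 6 - 3 = 10

10


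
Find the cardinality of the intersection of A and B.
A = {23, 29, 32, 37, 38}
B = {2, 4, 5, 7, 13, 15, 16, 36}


Set A = {23, 29, 32, 37, 38}
Set B = {2, 4, 5, 7, 13, 15, 16, 36}
A ∩ B = {}
|A ∩ B| = 0

0


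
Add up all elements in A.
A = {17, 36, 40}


Set A = {17, 36, 40}
Sum = 17 + 36 + 40 = 93

93


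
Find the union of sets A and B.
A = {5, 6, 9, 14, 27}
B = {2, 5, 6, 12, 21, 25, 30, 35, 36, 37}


Set A = {5, 6, 9, 14, 27}
Set B = {2, 5, 6, 12, 21, 25, 30, 35, 36, 37}
A ∪ B includes all elements in either set.
Elements from A: {5, 6, 9, 14, 27}
Elements from B not already included: {2, 12, 21, 25, 30, 35, 36, 37}
A ∪ B = {2, 5, 6, 9, 12, 14, 21, 25, 27, 30, 35, 36, 37}

{2, 5, 6, 9, 12, 14, 21, 25, 27, 30, 35, 36, 37}


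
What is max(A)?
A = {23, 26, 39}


Set A = {23, 26, 39}
Elements in ascending order: 23, 26, 39
The largest element is 39.

39


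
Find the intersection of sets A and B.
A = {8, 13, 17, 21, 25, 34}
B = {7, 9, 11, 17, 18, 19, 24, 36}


Set A = {8, 13, 17, 21, 25, 34}
Set B = {7, 9, 11, 17, 18, 19, 24, 36}
A ∩ B includes only elements in both sets.
Check each element of A against B:
8 ✗, 13 ✗, 17 ✓, 21 ✗, 25 ✗, 34 ✗
A ∩ B = {17}

{17}


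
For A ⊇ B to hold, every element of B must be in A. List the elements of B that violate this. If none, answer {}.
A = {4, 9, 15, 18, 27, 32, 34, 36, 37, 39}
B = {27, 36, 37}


Set A = {4, 9, 15, 18, 27, 32, 34, 36, 37, 39}
Set B = {27, 36, 37}
Check each element of B against A:
27 ∈ A, 36 ∈ A, 37 ∈ A
Elements of B not in A: {}

{}


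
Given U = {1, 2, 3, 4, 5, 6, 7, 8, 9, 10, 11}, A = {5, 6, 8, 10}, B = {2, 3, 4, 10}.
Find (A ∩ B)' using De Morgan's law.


U = {1, 2, 3, 4, 5, 6, 7, 8, 9, 10, 11}
A = {5, 6, 8, 10}, B = {2, 3, 4, 10}
A ∩ B = {10}
(A ∩ B)' = U \ (A ∩ B) = {1, 2, 3, 4, 5, 6, 7, 8, 9, 11}
Verification via A' ∪ B': A' = {1, 2, 3, 4, 7, 9, 11}, B' = {1, 5, 6, 7, 8, 9, 11}
A' ∪ B' = {1, 2, 3, 4, 5, 6, 7, 8, 9, 11} ✓

{1, 2, 3, 4, 5, 6, 7, 8, 9, 11}


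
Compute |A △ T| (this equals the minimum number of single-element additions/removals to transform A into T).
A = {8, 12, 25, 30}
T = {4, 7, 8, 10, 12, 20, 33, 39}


Set A = {8, 12, 25, 30}
Set T = {4, 7, 8, 10, 12, 20, 33, 39}
Elements to remove from A (in A, not in T): {25, 30} → 2 removals
Elements to add to A (in T, not in A): {4, 7, 10, 20, 33, 39} → 6 additions
Total edits = 2 + 6 = 8

8


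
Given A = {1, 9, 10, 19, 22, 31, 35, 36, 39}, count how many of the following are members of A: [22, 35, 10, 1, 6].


Set A = {1, 9, 10, 19, 22, 31, 35, 36, 39}
Candidates: [22, 35, 10, 1, 6]
Check each candidate:
22 ∈ A, 35 ∈ A, 10 ∈ A, 1 ∈ A, 6 ∉ A
Count of candidates in A: 4

4


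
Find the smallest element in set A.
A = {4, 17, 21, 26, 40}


Set A = {4, 17, 21, 26, 40}
Elements in ascending order: 4, 17, 21, 26, 40
The smallest element is 4.

4


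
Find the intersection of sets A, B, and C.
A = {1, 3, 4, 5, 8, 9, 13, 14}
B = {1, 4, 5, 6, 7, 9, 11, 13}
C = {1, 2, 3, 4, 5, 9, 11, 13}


Set A = {1, 3, 4, 5, 8, 9, 13, 14}
Set B = {1, 4, 5, 6, 7, 9, 11, 13}
Set C = {1, 2, 3, 4, 5, 9, 11, 13}
First, A ∩ B = {1, 4, 5, 9, 13}
Then, (A ∩ B) ∩ C = {1, 4, 5, 9, 13}

{1, 4, 5, 9, 13}


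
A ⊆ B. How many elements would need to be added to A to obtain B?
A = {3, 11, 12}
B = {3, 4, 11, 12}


Set A = {3, 11, 12}, |A| = 3
Set B = {3, 4, 11, 12}, |B| = 4
Since A ⊆ B: B \ A = {4}
|B| - |A| = 4 - 3 = 1

1


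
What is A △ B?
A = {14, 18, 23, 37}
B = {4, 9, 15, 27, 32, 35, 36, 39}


Set A = {14, 18, 23, 37}
Set B = {4, 9, 15, 27, 32, 35, 36, 39}
A △ B = (A \ B) ∪ (B \ A)
Elements in A but not B: {14, 18, 23, 37}
Elements in B but not A: {4, 9, 15, 27, 32, 35, 36, 39}
A △ B = {4, 9, 14, 15, 18, 23, 27, 32, 35, 36, 37, 39}

{4, 9, 14, 15, 18, 23, 27, 32, 35, 36, 37, 39}


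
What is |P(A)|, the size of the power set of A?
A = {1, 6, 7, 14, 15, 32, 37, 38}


Set A = {1, 6, 7, 14, 15, 32, 37, 38}
|A| = 8
The power set P(A) contains all subsets of A.
|P(A)| = 2^|A| = 2^8 = 256

256


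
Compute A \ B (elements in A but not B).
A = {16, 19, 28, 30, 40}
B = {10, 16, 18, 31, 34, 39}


Set A = {16, 19, 28, 30, 40}
Set B = {10, 16, 18, 31, 34, 39}
A \ B includes elements in A that are not in B.
Check each element of A:
16 (in B, remove), 19 (not in B, keep), 28 (not in B, keep), 30 (not in B, keep), 40 (not in B, keep)
A \ B = {19, 28, 30, 40}

{19, 28, 30, 40}


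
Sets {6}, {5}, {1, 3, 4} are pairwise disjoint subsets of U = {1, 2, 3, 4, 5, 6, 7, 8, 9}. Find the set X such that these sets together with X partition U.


U = {1, 2, 3, 4, 5, 6, 7, 8, 9}
Shown blocks: {6}, {5}, {1, 3, 4}
A partition's blocks are pairwise disjoint and cover U, so the missing block = U \ (union of shown blocks).
Union of shown blocks: {1, 3, 4, 5, 6}
Missing block = U \ (union) = {2, 7, 8, 9}

{2, 7, 8, 9}


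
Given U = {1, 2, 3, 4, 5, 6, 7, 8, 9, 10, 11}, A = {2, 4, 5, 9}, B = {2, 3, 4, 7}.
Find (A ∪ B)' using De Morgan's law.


U = {1, 2, 3, 4, 5, 6, 7, 8, 9, 10, 11}
A = {2, 4, 5, 9}, B = {2, 3, 4, 7}
A ∪ B = {2, 3, 4, 5, 7, 9}
(A ∪ B)' = U \ (A ∪ B) = {1, 6, 8, 10, 11}
Verification via A' ∩ B': A' = {1, 3, 6, 7, 8, 10, 11}, B' = {1, 5, 6, 8, 9, 10, 11}
A' ∩ B' = {1, 6, 8, 10, 11} ✓

{1, 6, 8, 10, 11}


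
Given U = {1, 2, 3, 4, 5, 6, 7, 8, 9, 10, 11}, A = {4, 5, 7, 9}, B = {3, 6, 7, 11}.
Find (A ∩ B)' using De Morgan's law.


U = {1, 2, 3, 4, 5, 6, 7, 8, 9, 10, 11}
A = {4, 5, 7, 9}, B = {3, 6, 7, 11}
A ∩ B = {7}
(A ∩ B)' = U \ (A ∩ B) = {1, 2, 3, 4, 5, 6, 8, 9, 10, 11}
Verification via A' ∪ B': A' = {1, 2, 3, 6, 8, 10, 11}, B' = {1, 2, 4, 5, 8, 9, 10}
A' ∪ B' = {1, 2, 3, 4, 5, 6, 8, 9, 10, 11} ✓

{1, 2, 3, 4, 5, 6, 8, 9, 10, 11}


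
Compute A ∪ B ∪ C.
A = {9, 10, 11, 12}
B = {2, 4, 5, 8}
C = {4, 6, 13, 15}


Set A = {9, 10, 11, 12}
Set B = {2, 4, 5, 8}
Set C = {4, 6, 13, 15}
First, A ∪ B = {2, 4, 5, 8, 9, 10, 11, 12}
Then, (A ∪ B) ∪ C = {2, 4, 5, 6, 8, 9, 10, 11, 12, 13, 15}

{2, 4, 5, 6, 8, 9, 10, 11, 12, 13, 15}


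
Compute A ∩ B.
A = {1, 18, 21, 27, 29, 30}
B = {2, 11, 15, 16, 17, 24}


Set A = {1, 18, 21, 27, 29, 30}
Set B = {2, 11, 15, 16, 17, 24}
A ∩ B includes only elements in both sets.
Check each element of A against B:
1 ✗, 18 ✗, 21 ✗, 27 ✗, 29 ✗, 30 ✗
A ∩ B = {}

{}


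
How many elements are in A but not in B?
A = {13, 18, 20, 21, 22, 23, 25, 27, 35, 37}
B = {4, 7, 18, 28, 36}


Set A = {13, 18, 20, 21, 22, 23, 25, 27, 35, 37}
Set B = {4, 7, 18, 28, 36}
A \ B = {13, 20, 21, 22, 23, 25, 27, 35, 37}
|A \ B| = 9

9


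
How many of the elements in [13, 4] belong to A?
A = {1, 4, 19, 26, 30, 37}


Set A = {1, 4, 19, 26, 30, 37}
Candidates: [13, 4]
Check each candidate:
13 ∉ A, 4 ∈ A
Count of candidates in A: 1

1


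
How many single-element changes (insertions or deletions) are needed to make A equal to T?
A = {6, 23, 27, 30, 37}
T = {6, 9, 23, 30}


Set A = {6, 23, 27, 30, 37}
Set T = {6, 9, 23, 30}
Elements to remove from A (in A, not in T): {27, 37} → 2 removals
Elements to add to A (in T, not in A): {9} → 1 additions
Total edits = 2 + 1 = 3

3


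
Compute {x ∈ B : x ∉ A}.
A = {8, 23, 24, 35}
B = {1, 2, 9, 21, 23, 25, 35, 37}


Set A = {8, 23, 24, 35}
Set B = {1, 2, 9, 21, 23, 25, 35, 37}
Check each element of B against A:
1 ∉ A (include), 2 ∉ A (include), 9 ∉ A (include), 21 ∉ A (include), 23 ∈ A, 25 ∉ A (include), 35 ∈ A, 37 ∉ A (include)
Elements of B not in A: {1, 2, 9, 21, 25, 37}

{1, 2, 9, 21, 25, 37}


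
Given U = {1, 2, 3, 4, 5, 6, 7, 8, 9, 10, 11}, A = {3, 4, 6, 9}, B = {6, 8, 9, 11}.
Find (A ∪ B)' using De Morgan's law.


U = {1, 2, 3, 4, 5, 6, 7, 8, 9, 10, 11}
A = {3, 4, 6, 9}, B = {6, 8, 9, 11}
A ∪ B = {3, 4, 6, 8, 9, 11}
(A ∪ B)' = U \ (A ∪ B) = {1, 2, 5, 7, 10}
Verification via A' ∩ B': A' = {1, 2, 5, 7, 8, 10, 11}, B' = {1, 2, 3, 4, 5, 7, 10}
A' ∩ B' = {1, 2, 5, 7, 10} ✓

{1, 2, 5, 7, 10}


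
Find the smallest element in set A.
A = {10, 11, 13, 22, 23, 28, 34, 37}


Set A = {10, 11, 13, 22, 23, 28, 34, 37}
Elements in ascending order: 10, 11, 13, 22, 23, 28, 34, 37
The smallest element is 10.

10


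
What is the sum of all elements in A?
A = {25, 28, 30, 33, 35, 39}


Set A = {25, 28, 30, 33, 35, 39}
Sum = 25 + 28 + 30 + 33 + 35 + 39 = 190

190


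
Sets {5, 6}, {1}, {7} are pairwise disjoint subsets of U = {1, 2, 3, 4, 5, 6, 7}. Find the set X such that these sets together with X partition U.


U = {1, 2, 3, 4, 5, 6, 7}
Shown blocks: {5, 6}, {1}, {7}
A partition's blocks are pairwise disjoint and cover U, so the missing block = U \ (union of shown blocks).
Union of shown blocks: {1, 5, 6, 7}
Missing block = U \ (union) = {2, 3, 4}

{2, 3, 4}


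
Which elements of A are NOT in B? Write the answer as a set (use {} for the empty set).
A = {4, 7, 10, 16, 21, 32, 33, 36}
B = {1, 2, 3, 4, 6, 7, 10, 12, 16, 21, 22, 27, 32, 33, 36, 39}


Set A = {4, 7, 10, 16, 21, 32, 33, 36}
Set B = {1, 2, 3, 4, 6, 7, 10, 12, 16, 21, 22, 27, 32, 33, 36, 39}
Check each element of A against B:
4 ∈ B, 7 ∈ B, 10 ∈ B, 16 ∈ B, 21 ∈ B, 32 ∈ B, 33 ∈ B, 36 ∈ B
Elements of A not in B: {}

{}


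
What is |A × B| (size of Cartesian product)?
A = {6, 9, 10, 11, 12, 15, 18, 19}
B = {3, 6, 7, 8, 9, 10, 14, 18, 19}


Set A = {6, 9, 10, 11, 12, 15, 18, 19} has 8 elements.
Set B = {3, 6, 7, 8, 9, 10, 14, 18, 19} has 9 elements.
|A × B| = |A| × |B| = 8 × 9 = 72

72


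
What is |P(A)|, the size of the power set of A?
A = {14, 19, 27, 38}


Set A = {14, 19, 27, 38}
|A| = 4
The power set P(A) contains all subsets of A.
|P(A)| = 2^|A| = 2^4 = 16

16


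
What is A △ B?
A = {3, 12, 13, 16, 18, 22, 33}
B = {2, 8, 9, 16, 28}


Set A = {3, 12, 13, 16, 18, 22, 33}
Set B = {2, 8, 9, 16, 28}
A △ B = (A \ B) ∪ (B \ A)
Elements in A but not B: {3, 12, 13, 18, 22, 33}
Elements in B but not A: {2, 8, 9, 28}
A △ B = {2, 3, 8, 9, 12, 13, 18, 22, 28, 33}

{2, 3, 8, 9, 12, 13, 18, 22, 28, 33}


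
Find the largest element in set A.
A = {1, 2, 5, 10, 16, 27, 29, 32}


Set A = {1, 2, 5, 10, 16, 27, 29, 32}
Elements in ascending order: 1, 2, 5, 10, 16, 27, 29, 32
The largest element is 32.

32


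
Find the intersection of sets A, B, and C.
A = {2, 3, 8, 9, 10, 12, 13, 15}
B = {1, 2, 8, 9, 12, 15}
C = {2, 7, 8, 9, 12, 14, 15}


Set A = {2, 3, 8, 9, 10, 12, 13, 15}
Set B = {1, 2, 8, 9, 12, 15}
Set C = {2, 7, 8, 9, 12, 14, 15}
First, A ∩ B = {2, 8, 9, 12, 15}
Then, (A ∩ B) ∩ C = {2, 8, 9, 12, 15}

{2, 8, 9, 12, 15}


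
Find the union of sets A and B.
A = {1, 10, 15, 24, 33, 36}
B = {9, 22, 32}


Set A = {1, 10, 15, 24, 33, 36}
Set B = {9, 22, 32}
A ∪ B includes all elements in either set.
Elements from A: {1, 10, 15, 24, 33, 36}
Elements from B not already included: {9, 22, 32}
A ∪ B = {1, 9, 10, 15, 22, 24, 32, 33, 36}

{1, 9, 10, 15, 22, 24, 32, 33, 36}


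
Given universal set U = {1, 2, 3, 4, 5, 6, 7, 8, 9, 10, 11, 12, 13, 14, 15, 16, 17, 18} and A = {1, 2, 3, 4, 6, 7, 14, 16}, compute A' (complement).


Universal set U = {1, 2, 3, 4, 5, 6, 7, 8, 9, 10, 11, 12, 13, 14, 15, 16, 17, 18}
Set A = {1, 2, 3, 4, 6, 7, 14, 16}
A' = U \ A = elements in U but not in A
Checking each element of U:
1 (in A, exclude), 2 (in A, exclude), 3 (in A, exclude), 4 (in A, exclude), 5 (not in A, include), 6 (in A, exclude), 7 (in A, exclude), 8 (not in A, include), 9 (not in A, include), 10 (not in A, include), 11 (not in A, include), 12 (not in A, include), 13 (not in A, include), 14 (in A, exclude), 15 (not in A, include), 16 (in A, exclude), 17 (not in A, include), 18 (not in A, include)
A' = {5, 8, 9, 10, 11, 12, 13, 15, 17, 18}

{5, 8, 9, 10, 11, 12, 13, 15, 17, 18}


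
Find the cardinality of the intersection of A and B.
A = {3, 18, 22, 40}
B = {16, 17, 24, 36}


Set A = {3, 18, 22, 40}
Set B = {16, 17, 24, 36}
A ∩ B = {}
|A ∩ B| = 0

0


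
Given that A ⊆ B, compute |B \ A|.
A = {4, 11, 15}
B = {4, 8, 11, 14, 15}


Set A = {4, 11, 15}, |A| = 3
Set B = {4, 8, 11, 14, 15}, |B| = 5
Since A ⊆ B: B \ A = {8, 14}
|B| - |A| = 5 - 3 = 2

2


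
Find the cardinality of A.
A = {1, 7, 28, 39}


Set A = {1, 7, 28, 39}
Listing elements: 1, 7, 28, 39
Counting: 4 elements
|A| = 4

4


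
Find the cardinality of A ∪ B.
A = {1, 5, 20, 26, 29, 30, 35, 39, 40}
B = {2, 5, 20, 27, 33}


Set A = {1, 5, 20, 26, 29, 30, 35, 39, 40}, |A| = 9
Set B = {2, 5, 20, 27, 33}, |B| = 5
A ∩ B = {5, 20}, |A ∩ B| = 2
|A ∪ B| = |A| + |B| - |A ∩ B| = 9 + 5 - 2 = 12

12


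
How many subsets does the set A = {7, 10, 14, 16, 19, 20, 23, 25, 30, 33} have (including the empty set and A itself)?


Set A = {7, 10, 14, 16, 19, 20, 23, 25, 30, 33}
|A| = 10
The power set P(A) contains all subsets of A.
|P(A)| = 2^|A| = 2^10 = 1024

1024


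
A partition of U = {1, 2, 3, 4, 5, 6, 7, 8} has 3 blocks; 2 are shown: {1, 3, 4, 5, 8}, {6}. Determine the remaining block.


U = {1, 2, 3, 4, 5, 6, 7, 8}
Shown blocks: {1, 3, 4, 5, 8}, {6}
A partition's blocks are pairwise disjoint and cover U, so the missing block = U \ (union of shown blocks).
Union of shown blocks: {1, 3, 4, 5, 6, 8}
Missing block = U \ (union) = {2, 7}

{2, 7}


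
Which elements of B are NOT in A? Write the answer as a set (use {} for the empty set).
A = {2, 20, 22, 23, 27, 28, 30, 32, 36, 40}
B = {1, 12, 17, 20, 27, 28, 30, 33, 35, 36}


Set A = {2, 20, 22, 23, 27, 28, 30, 32, 36, 40}
Set B = {1, 12, 17, 20, 27, 28, 30, 33, 35, 36}
Check each element of B against A:
1 ∉ A (include), 12 ∉ A (include), 17 ∉ A (include), 20 ∈ A, 27 ∈ A, 28 ∈ A, 30 ∈ A, 33 ∉ A (include), 35 ∉ A (include), 36 ∈ A
Elements of B not in A: {1, 12, 17, 33, 35}

{1, 12, 17, 33, 35}


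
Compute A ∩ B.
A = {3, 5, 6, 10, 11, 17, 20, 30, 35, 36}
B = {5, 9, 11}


Set A = {3, 5, 6, 10, 11, 17, 20, 30, 35, 36}
Set B = {5, 9, 11}
A ∩ B includes only elements in both sets.
Check each element of A against B:
3 ✗, 5 ✓, 6 ✗, 10 ✗, 11 ✓, 17 ✗, 20 ✗, 30 ✗, 35 ✗, 36 ✗
A ∩ B = {5, 11}

{5, 11}


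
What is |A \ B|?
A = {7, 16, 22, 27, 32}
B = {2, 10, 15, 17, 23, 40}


Set A = {7, 16, 22, 27, 32}
Set B = {2, 10, 15, 17, 23, 40}
A \ B = {7, 16, 22, 27, 32}
|A \ B| = 5

5


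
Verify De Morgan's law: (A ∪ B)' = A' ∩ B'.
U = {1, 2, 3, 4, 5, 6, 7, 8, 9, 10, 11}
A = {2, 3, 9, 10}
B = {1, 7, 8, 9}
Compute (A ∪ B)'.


U = {1, 2, 3, 4, 5, 6, 7, 8, 9, 10, 11}
A = {2, 3, 9, 10}, B = {1, 7, 8, 9}
A ∪ B = {1, 2, 3, 7, 8, 9, 10}
(A ∪ B)' = U \ (A ∪ B) = {4, 5, 6, 11}
Verification via A' ∩ B': A' = {1, 4, 5, 6, 7, 8, 11}, B' = {2, 3, 4, 5, 6, 10, 11}
A' ∩ B' = {4, 5, 6, 11} ✓

{4, 5, 6, 11}


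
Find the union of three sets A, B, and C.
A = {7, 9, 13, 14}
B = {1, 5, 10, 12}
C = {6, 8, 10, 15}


Set A = {7, 9, 13, 14}
Set B = {1, 5, 10, 12}
Set C = {6, 8, 10, 15}
First, A ∪ B = {1, 5, 7, 9, 10, 12, 13, 14}
Then, (A ∪ B) ∪ C = {1, 5, 6, 7, 8, 9, 10, 12, 13, 14, 15}

{1, 5, 6, 7, 8, 9, 10, 12, 13, 14, 15}


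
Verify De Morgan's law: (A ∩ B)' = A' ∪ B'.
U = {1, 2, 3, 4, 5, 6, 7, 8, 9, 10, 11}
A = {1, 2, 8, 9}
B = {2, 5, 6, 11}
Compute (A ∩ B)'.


U = {1, 2, 3, 4, 5, 6, 7, 8, 9, 10, 11}
A = {1, 2, 8, 9}, B = {2, 5, 6, 11}
A ∩ B = {2}
(A ∩ B)' = U \ (A ∩ B) = {1, 3, 4, 5, 6, 7, 8, 9, 10, 11}
Verification via A' ∪ B': A' = {3, 4, 5, 6, 7, 10, 11}, B' = {1, 3, 4, 7, 8, 9, 10}
A' ∪ B' = {1, 3, 4, 5, 6, 7, 8, 9, 10, 11} ✓

{1, 3, 4, 5, 6, 7, 8, 9, 10, 11}


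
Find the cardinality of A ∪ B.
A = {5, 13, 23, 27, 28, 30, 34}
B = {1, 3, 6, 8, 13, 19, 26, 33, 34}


Set A = {5, 13, 23, 27, 28, 30, 34}, |A| = 7
Set B = {1, 3, 6, 8, 13, 19, 26, 33, 34}, |B| = 9
A ∩ B = {13, 34}, |A ∩ B| = 2
|A ∪ B| = |A| + |B| - |A ∩ B| = 7 + 9 - 2 = 14

14


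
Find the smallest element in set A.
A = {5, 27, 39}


Set A = {5, 27, 39}
Elements in ascending order: 5, 27, 39
The smallest element is 5.

5


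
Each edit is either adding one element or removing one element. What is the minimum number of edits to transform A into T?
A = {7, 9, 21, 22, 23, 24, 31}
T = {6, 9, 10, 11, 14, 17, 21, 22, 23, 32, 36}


Set A = {7, 9, 21, 22, 23, 24, 31}
Set T = {6, 9, 10, 11, 14, 17, 21, 22, 23, 32, 36}
Elements to remove from A (in A, not in T): {7, 24, 31} → 3 removals
Elements to add to A (in T, not in A): {6, 10, 11, 14, 17, 32, 36} → 7 additions
Total edits = 3 + 7 = 10

10


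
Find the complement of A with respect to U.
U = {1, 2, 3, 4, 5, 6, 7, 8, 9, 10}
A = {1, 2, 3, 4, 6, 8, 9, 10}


Universal set U = {1, 2, 3, 4, 5, 6, 7, 8, 9, 10}
Set A = {1, 2, 3, 4, 6, 8, 9, 10}
A' = U \ A = elements in U but not in A
Checking each element of U:
1 (in A, exclude), 2 (in A, exclude), 3 (in A, exclude), 4 (in A, exclude), 5 (not in A, include), 6 (in A, exclude), 7 (not in A, include), 8 (in A, exclude), 9 (in A, exclude), 10 (in A, exclude)
A' = {5, 7}

{5, 7}


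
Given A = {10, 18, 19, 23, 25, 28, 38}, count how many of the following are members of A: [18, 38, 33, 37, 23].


Set A = {10, 18, 19, 23, 25, 28, 38}
Candidates: [18, 38, 33, 37, 23]
Check each candidate:
18 ∈ A, 38 ∈ A, 33 ∉ A, 37 ∉ A, 23 ∈ A
Count of candidates in A: 3

3


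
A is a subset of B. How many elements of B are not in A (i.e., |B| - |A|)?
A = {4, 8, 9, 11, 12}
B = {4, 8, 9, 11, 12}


Set A = {4, 8, 9, 11, 12}, |A| = 5
Set B = {4, 8, 9, 11, 12}, |B| = 5
Since A ⊆ B: B \ A = {}
|B| - |A| = 5 - 5 = 0

0


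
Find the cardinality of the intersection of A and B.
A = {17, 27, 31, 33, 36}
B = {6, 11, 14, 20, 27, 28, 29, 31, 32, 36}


Set A = {17, 27, 31, 33, 36}
Set B = {6, 11, 14, 20, 27, 28, 29, 31, 32, 36}
A ∩ B = {27, 31, 36}
|A ∩ B| = 3

3


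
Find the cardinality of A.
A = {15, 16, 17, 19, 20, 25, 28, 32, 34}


Set A = {15, 16, 17, 19, 20, 25, 28, 32, 34}
Listing elements: 15, 16, 17, 19, 20, 25, 28, 32, 34
Counting: 9 elements
|A| = 9

9


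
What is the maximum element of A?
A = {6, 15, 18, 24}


Set A = {6, 15, 18, 24}
Elements in ascending order: 6, 15, 18, 24
The largest element is 24.

24


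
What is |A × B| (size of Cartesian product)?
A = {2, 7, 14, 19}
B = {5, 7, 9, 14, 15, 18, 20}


Set A = {2, 7, 14, 19} has 4 elements.
Set B = {5, 7, 9, 14, 15, 18, 20} has 7 elements.
|A × B| = |A| × |B| = 4 × 7 = 28

28


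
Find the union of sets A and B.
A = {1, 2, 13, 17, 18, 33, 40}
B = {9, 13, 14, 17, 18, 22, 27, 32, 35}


Set A = {1, 2, 13, 17, 18, 33, 40}
Set B = {9, 13, 14, 17, 18, 22, 27, 32, 35}
A ∪ B includes all elements in either set.
Elements from A: {1, 2, 13, 17, 18, 33, 40}
Elements from B not already included: {9, 14, 22, 27, 32, 35}
A ∪ B = {1, 2, 9, 13, 14, 17, 18, 22, 27, 32, 33, 35, 40}

{1, 2, 9, 13, 14, 17, 18, 22, 27, 32, 33, 35, 40}


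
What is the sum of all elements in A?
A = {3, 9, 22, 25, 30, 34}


Set A = {3, 9, 22, 25, 30, 34}
Sum = 3 + 9 + 22 + 25 + 30 + 34 = 123

123


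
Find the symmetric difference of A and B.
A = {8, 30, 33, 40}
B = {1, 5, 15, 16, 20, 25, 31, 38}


Set A = {8, 30, 33, 40}
Set B = {1, 5, 15, 16, 20, 25, 31, 38}
A △ B = (A \ B) ∪ (B \ A)
Elements in A but not B: {8, 30, 33, 40}
Elements in B but not A: {1, 5, 15, 16, 20, 25, 31, 38}
A △ B = {1, 5, 8, 15, 16, 20, 25, 30, 31, 33, 38, 40}

{1, 5, 8, 15, 16, 20, 25, 30, 31, 33, 38, 40}


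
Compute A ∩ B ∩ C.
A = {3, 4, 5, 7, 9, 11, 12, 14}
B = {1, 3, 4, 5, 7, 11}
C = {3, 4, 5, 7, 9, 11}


Set A = {3, 4, 5, 7, 9, 11, 12, 14}
Set B = {1, 3, 4, 5, 7, 11}
Set C = {3, 4, 5, 7, 9, 11}
First, A ∩ B = {3, 4, 5, 7, 11}
Then, (A ∩ B) ∩ C = {3, 4, 5, 7, 11}

{3, 4, 5, 7, 11}


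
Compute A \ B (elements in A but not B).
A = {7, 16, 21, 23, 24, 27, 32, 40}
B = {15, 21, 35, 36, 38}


Set A = {7, 16, 21, 23, 24, 27, 32, 40}
Set B = {15, 21, 35, 36, 38}
A \ B includes elements in A that are not in B.
Check each element of A:
7 (not in B, keep), 16 (not in B, keep), 21 (in B, remove), 23 (not in B, keep), 24 (not in B, keep), 27 (not in B, keep), 32 (not in B, keep), 40 (not in B, keep)
A \ B = {7, 16, 23, 24, 27, 32, 40}

{7, 16, 23, 24, 27, 32, 40}


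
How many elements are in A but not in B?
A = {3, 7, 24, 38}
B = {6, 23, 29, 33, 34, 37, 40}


Set A = {3, 7, 24, 38}
Set B = {6, 23, 29, 33, 34, 37, 40}
A \ B = {3, 7, 24, 38}
|A \ B| = 4

4


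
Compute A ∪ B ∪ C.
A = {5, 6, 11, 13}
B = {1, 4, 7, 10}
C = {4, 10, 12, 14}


Set A = {5, 6, 11, 13}
Set B = {1, 4, 7, 10}
Set C = {4, 10, 12, 14}
First, A ∪ B = {1, 4, 5, 6, 7, 10, 11, 13}
Then, (A ∪ B) ∪ C = {1, 4, 5, 6, 7, 10, 11, 12, 13, 14}

{1, 4, 5, 6, 7, 10, 11, 12, 13, 14}


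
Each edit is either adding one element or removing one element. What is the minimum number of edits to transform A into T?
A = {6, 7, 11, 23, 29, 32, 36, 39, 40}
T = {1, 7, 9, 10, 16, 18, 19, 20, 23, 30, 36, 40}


Set A = {6, 7, 11, 23, 29, 32, 36, 39, 40}
Set T = {1, 7, 9, 10, 16, 18, 19, 20, 23, 30, 36, 40}
Elements to remove from A (in A, not in T): {6, 11, 29, 32, 39} → 5 removals
Elements to add to A (in T, not in A): {1, 9, 10, 16, 18, 19, 20, 30} → 8 additions
Total edits = 5 + 8 = 13

13


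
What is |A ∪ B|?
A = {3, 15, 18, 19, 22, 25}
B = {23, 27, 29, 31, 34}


Set A = {3, 15, 18, 19, 22, 25}, |A| = 6
Set B = {23, 27, 29, 31, 34}, |B| = 5
A ∩ B = {}, |A ∩ B| = 0
|A ∪ B| = |A| + |B| - |A ∩ B| = 6 + 5 - 0 = 11

11


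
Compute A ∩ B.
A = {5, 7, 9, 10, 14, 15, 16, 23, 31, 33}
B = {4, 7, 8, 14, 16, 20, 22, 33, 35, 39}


Set A = {5, 7, 9, 10, 14, 15, 16, 23, 31, 33}
Set B = {4, 7, 8, 14, 16, 20, 22, 33, 35, 39}
A ∩ B includes only elements in both sets.
Check each element of A against B:
5 ✗, 7 ✓, 9 ✗, 10 ✗, 14 ✓, 15 ✗, 16 ✓, 23 ✗, 31 ✗, 33 ✓
A ∩ B = {7, 14, 16, 33}

{7, 14, 16, 33}


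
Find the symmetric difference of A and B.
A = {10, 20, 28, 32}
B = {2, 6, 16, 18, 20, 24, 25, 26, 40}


Set A = {10, 20, 28, 32}
Set B = {2, 6, 16, 18, 20, 24, 25, 26, 40}
A △ B = (A \ B) ∪ (B \ A)
Elements in A but not B: {10, 28, 32}
Elements in B but not A: {2, 6, 16, 18, 24, 25, 26, 40}
A △ B = {2, 6, 10, 16, 18, 24, 25, 26, 28, 32, 40}

{2, 6, 10, 16, 18, 24, 25, 26, 28, 32, 40}


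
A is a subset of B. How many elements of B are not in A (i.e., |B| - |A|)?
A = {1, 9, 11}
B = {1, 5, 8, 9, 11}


Set A = {1, 9, 11}, |A| = 3
Set B = {1, 5, 8, 9, 11}, |B| = 5
Since A ⊆ B: B \ A = {5, 8}
|B| - |A| = 5 - 3 = 2

2


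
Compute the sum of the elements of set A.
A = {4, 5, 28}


Set A = {4, 5, 28}
Sum = 4 + 5 + 28 = 37

37


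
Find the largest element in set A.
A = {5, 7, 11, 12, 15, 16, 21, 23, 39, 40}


Set A = {5, 7, 11, 12, 15, 16, 21, 23, 39, 40}
Elements in ascending order: 5, 7, 11, 12, 15, 16, 21, 23, 39, 40
The largest element is 40.

40


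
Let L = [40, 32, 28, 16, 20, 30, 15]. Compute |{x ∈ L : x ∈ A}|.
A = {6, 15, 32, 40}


Set A = {6, 15, 32, 40}
Candidates: [40, 32, 28, 16, 20, 30, 15]
Check each candidate:
40 ∈ A, 32 ∈ A, 28 ∉ A, 16 ∉ A, 20 ∉ A, 30 ∉ A, 15 ∈ A
Count of candidates in A: 3

3


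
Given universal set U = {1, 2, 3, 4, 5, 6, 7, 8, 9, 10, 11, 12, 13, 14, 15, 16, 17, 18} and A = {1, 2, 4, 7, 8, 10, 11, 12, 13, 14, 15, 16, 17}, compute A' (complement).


Universal set U = {1, 2, 3, 4, 5, 6, 7, 8, 9, 10, 11, 12, 13, 14, 15, 16, 17, 18}
Set A = {1, 2, 4, 7, 8, 10, 11, 12, 13, 14, 15, 16, 17}
A' = U \ A = elements in U but not in A
Checking each element of U:
1 (in A, exclude), 2 (in A, exclude), 3 (not in A, include), 4 (in A, exclude), 5 (not in A, include), 6 (not in A, include), 7 (in A, exclude), 8 (in A, exclude), 9 (not in A, include), 10 (in A, exclude), 11 (in A, exclude), 12 (in A, exclude), 13 (in A, exclude), 14 (in A, exclude), 15 (in A, exclude), 16 (in A, exclude), 17 (in A, exclude), 18 (not in A, include)
A' = {3, 5, 6, 9, 18}

{3, 5, 6, 9, 18}


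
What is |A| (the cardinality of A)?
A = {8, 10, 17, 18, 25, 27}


Set A = {8, 10, 17, 18, 25, 27}
Listing elements: 8, 10, 17, 18, 25, 27
Counting: 6 elements
|A| = 6

6


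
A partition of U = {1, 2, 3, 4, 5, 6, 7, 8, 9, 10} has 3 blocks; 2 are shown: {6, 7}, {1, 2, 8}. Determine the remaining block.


U = {1, 2, 3, 4, 5, 6, 7, 8, 9, 10}
Shown blocks: {6, 7}, {1, 2, 8}
A partition's blocks are pairwise disjoint and cover U, so the missing block = U \ (union of shown blocks).
Union of shown blocks: {1, 2, 6, 7, 8}
Missing block = U \ (union) = {3, 4, 5, 9, 10}

{3, 4, 5, 9, 10}


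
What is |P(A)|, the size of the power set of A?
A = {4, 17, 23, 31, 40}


Set A = {4, 17, 23, 31, 40}
|A| = 5
The power set P(A) contains all subsets of A.
|P(A)| = 2^|A| = 2^5 = 32

32


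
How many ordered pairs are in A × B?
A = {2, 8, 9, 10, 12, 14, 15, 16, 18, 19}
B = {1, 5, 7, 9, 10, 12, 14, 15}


Set A = {2, 8, 9, 10, 12, 14, 15, 16, 18, 19} has 10 elements.
Set B = {1, 5, 7, 9, 10, 12, 14, 15} has 8 elements.
|A × B| = |A| × |B| = 10 × 8 = 80

80


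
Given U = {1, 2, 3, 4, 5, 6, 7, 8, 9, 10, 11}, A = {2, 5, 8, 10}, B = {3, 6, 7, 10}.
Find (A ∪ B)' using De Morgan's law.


U = {1, 2, 3, 4, 5, 6, 7, 8, 9, 10, 11}
A = {2, 5, 8, 10}, B = {3, 6, 7, 10}
A ∪ B = {2, 3, 5, 6, 7, 8, 10}
(A ∪ B)' = U \ (A ∪ B) = {1, 4, 9, 11}
Verification via A' ∩ B': A' = {1, 3, 4, 6, 7, 9, 11}, B' = {1, 2, 4, 5, 8, 9, 11}
A' ∩ B' = {1, 4, 9, 11} ✓

{1, 4, 9, 11}


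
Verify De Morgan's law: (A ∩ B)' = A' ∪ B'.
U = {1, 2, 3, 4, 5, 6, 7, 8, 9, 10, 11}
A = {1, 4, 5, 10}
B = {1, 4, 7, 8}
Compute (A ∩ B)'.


U = {1, 2, 3, 4, 5, 6, 7, 8, 9, 10, 11}
A = {1, 4, 5, 10}, B = {1, 4, 7, 8}
A ∩ B = {1, 4}
(A ∩ B)' = U \ (A ∩ B) = {2, 3, 5, 6, 7, 8, 9, 10, 11}
Verification via A' ∪ B': A' = {2, 3, 6, 7, 8, 9, 11}, B' = {2, 3, 5, 6, 9, 10, 11}
A' ∪ B' = {2, 3, 5, 6, 7, 8, 9, 10, 11} ✓

{2, 3, 5, 6, 7, 8, 9, 10, 11}


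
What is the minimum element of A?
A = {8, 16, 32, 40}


Set A = {8, 16, 32, 40}
Elements in ascending order: 8, 16, 32, 40
The smallest element is 8.

8


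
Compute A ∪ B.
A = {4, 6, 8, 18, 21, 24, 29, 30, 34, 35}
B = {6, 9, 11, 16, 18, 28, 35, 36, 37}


Set A = {4, 6, 8, 18, 21, 24, 29, 30, 34, 35}
Set B = {6, 9, 11, 16, 18, 28, 35, 36, 37}
A ∪ B includes all elements in either set.
Elements from A: {4, 6, 8, 18, 21, 24, 29, 30, 34, 35}
Elements from B not already included: {9, 11, 16, 28, 36, 37}
A ∪ B = {4, 6, 8, 9, 11, 16, 18, 21, 24, 28, 29, 30, 34, 35, 36, 37}

{4, 6, 8, 9, 11, 16, 18, 21, 24, 28, 29, 30, 34, 35, 36, 37}
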